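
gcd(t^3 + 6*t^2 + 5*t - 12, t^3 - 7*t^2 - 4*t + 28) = 1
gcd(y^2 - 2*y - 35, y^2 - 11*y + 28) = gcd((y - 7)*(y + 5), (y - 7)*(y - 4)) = y - 7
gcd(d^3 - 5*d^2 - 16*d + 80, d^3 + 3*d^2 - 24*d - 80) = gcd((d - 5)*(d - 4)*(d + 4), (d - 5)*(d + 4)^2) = d^2 - d - 20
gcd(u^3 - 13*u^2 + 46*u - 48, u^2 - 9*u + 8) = u - 8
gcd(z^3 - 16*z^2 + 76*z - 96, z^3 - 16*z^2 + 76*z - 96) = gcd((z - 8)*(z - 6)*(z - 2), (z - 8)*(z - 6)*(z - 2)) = z^3 - 16*z^2 + 76*z - 96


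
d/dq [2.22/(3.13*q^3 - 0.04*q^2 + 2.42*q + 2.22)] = (-20.8458*q^2 + 0.1776*q - 5.3724)/(3.13*q^3 - 0.04*q^2 + 2.42*q + 2.22)^2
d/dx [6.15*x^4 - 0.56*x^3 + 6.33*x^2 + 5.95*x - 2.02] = 24.6*x^3 - 1.68*x^2 + 12.66*x + 5.95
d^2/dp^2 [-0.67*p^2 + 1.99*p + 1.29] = -1.34000000000000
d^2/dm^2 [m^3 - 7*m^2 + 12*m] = 6*m - 14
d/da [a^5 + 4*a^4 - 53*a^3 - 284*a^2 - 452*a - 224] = 5*a^4 + 16*a^3 - 159*a^2 - 568*a - 452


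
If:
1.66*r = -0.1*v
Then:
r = -0.0602409638554217*v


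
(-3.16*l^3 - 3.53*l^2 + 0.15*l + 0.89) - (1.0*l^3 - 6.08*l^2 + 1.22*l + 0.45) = -4.16*l^3 + 2.55*l^2 - 1.07*l + 0.44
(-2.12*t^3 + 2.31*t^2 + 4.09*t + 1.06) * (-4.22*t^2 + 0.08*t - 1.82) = 8.9464*t^5 - 9.9178*t^4 - 13.2166*t^3 - 8.3502*t^2 - 7.359*t - 1.9292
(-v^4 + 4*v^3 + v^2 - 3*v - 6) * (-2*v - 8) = 2*v^5 - 34*v^3 - 2*v^2 + 36*v + 48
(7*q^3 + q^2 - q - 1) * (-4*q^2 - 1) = -28*q^5 - 4*q^4 - 3*q^3 + 3*q^2 + q + 1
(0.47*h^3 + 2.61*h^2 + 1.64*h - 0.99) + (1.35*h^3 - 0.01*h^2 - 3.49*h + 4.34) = 1.82*h^3 + 2.6*h^2 - 1.85*h + 3.35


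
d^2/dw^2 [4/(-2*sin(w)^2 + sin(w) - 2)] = 4*(16*sin(w)^4 - 6*sin(w)^3 - 39*sin(w)^2 + 14*sin(w) + 6)/(-sin(w) - cos(2*w) + 3)^3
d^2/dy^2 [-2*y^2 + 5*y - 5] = -4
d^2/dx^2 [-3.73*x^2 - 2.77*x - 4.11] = -7.46000000000000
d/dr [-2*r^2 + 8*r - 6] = 8 - 4*r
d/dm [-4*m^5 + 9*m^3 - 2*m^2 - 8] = m*(-20*m^3 + 27*m - 4)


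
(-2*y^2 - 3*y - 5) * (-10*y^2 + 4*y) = 20*y^4 + 22*y^3 + 38*y^2 - 20*y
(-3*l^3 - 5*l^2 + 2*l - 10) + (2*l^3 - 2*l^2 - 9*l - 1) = -l^3 - 7*l^2 - 7*l - 11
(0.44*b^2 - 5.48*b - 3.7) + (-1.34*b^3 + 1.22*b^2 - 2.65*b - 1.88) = -1.34*b^3 + 1.66*b^2 - 8.13*b - 5.58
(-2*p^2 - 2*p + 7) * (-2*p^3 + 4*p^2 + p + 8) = 4*p^5 - 4*p^4 - 24*p^3 + 10*p^2 - 9*p + 56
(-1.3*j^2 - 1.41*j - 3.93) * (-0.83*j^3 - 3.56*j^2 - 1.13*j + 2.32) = 1.079*j^5 + 5.7983*j^4 + 9.7505*j^3 + 12.5681*j^2 + 1.1697*j - 9.1176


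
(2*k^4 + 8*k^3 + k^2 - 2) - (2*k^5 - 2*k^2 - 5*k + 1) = -2*k^5 + 2*k^4 + 8*k^3 + 3*k^2 + 5*k - 3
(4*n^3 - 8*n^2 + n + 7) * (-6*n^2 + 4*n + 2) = -24*n^5 + 64*n^4 - 30*n^3 - 54*n^2 + 30*n + 14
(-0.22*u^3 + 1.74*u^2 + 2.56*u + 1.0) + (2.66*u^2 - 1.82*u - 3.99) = -0.22*u^3 + 4.4*u^2 + 0.74*u - 2.99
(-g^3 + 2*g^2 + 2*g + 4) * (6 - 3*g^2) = 3*g^5 - 6*g^4 - 12*g^3 + 12*g + 24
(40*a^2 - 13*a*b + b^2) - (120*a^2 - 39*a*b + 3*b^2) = -80*a^2 + 26*a*b - 2*b^2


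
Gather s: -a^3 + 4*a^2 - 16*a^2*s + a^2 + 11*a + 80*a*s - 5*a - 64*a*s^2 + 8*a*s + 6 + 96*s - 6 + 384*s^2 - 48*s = -a^3 + 5*a^2 + 6*a + s^2*(384 - 64*a) + s*(-16*a^2 + 88*a + 48)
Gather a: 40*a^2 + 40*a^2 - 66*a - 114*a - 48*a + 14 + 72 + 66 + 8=80*a^2 - 228*a + 160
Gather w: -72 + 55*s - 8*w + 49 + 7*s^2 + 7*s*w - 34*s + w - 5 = 7*s^2 + 21*s + w*(7*s - 7) - 28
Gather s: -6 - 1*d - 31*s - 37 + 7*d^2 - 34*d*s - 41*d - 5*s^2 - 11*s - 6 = 7*d^2 - 42*d - 5*s^2 + s*(-34*d - 42) - 49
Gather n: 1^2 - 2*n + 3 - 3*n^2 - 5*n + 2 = -3*n^2 - 7*n + 6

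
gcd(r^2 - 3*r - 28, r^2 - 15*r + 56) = r - 7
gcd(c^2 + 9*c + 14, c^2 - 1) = 1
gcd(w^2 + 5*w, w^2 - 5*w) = w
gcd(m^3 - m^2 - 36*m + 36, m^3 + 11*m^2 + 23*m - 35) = m - 1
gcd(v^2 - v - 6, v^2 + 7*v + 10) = v + 2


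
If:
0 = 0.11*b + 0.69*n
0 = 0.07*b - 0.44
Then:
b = 6.29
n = -1.00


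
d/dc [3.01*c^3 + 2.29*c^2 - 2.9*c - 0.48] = 9.03*c^2 + 4.58*c - 2.9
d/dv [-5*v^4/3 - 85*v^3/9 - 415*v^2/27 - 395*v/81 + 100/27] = -20*v^3/3 - 85*v^2/3 - 830*v/27 - 395/81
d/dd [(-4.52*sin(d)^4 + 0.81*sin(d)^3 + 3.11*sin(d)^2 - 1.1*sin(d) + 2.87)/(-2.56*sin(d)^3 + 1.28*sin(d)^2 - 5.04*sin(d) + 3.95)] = (11.5712*sin(d)^6 - 11.5712*sin(d)^5 + 77.3408*sin(d)^4 - 85.2128*sin(d)^3 + 17.3737*sin(d)^2 + 17.2218*sin(d) + 10.1198)*cos(d)/(6.5536*sin(d)^6 - 6.5536*sin(d)^5 + 27.4432*sin(d)^4 - 33.1264*sin(d)^3 + 35.5136*sin(d)^2 - 39.816*sin(d) + 15.6025)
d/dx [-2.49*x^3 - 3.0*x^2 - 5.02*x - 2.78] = -7.47*x^2 - 6.0*x - 5.02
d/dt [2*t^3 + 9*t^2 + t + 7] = 6*t^2 + 18*t + 1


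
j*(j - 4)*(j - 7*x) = j^3 - 7*j^2*x - 4*j^2 + 28*j*x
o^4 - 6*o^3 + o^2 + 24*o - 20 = (o - 5)*(o - 2)*(o - 1)*(o + 2)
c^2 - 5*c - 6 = (c - 6)*(c + 1)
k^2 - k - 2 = (k - 2)*(k + 1)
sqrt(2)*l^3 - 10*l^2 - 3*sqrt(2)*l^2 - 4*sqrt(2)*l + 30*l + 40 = (l - 4)*(l - 5*sqrt(2))*(sqrt(2)*l + sqrt(2))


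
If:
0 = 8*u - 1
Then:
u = 1/8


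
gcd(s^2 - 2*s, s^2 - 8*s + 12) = s - 2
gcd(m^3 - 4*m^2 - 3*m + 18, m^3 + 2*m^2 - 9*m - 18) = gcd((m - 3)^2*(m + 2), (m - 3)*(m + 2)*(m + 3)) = m^2 - m - 6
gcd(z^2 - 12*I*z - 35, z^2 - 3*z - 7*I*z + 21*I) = z - 7*I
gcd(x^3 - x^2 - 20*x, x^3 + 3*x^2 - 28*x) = x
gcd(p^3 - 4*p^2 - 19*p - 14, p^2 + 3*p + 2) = p^2 + 3*p + 2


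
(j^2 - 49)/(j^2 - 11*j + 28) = (j + 7)/(j - 4)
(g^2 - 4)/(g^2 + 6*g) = (g^2 - 4)/(g*(g + 6))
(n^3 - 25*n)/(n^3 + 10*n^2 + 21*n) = (n^2 - 25)/(n^2 + 10*n + 21)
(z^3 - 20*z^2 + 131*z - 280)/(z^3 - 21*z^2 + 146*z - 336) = (z - 5)/(z - 6)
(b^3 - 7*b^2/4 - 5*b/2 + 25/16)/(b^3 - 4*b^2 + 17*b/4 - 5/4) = (b + 5/4)/(b - 1)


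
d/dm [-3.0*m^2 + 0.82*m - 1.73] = 0.82 - 6.0*m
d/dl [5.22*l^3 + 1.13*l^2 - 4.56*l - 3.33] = 15.66*l^2 + 2.26*l - 4.56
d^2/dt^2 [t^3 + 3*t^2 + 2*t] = 6*t + 6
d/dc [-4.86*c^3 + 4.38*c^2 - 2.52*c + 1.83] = -14.58*c^2 + 8.76*c - 2.52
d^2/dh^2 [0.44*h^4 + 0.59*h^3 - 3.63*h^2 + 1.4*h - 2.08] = 5.28*h^2 + 3.54*h - 7.26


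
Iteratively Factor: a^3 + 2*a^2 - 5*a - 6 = (a - 2)*(a^2 + 4*a + 3) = (a - 2)*(a + 3)*(a + 1)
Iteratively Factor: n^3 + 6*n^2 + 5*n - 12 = (n + 3)*(n^2 + 3*n - 4) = (n - 1)*(n + 3)*(n + 4)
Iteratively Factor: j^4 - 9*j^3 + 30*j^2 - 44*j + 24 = (j - 2)*(j^3 - 7*j^2 + 16*j - 12) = (j - 2)^2*(j^2 - 5*j + 6) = (j - 3)*(j - 2)^2*(j - 2)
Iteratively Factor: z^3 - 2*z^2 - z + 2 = (z - 1)*(z^2 - z - 2) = (z - 2)*(z - 1)*(z + 1)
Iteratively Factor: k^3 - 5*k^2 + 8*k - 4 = (k - 1)*(k^2 - 4*k + 4) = (k - 2)*(k - 1)*(k - 2)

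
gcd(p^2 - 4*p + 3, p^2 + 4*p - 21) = p - 3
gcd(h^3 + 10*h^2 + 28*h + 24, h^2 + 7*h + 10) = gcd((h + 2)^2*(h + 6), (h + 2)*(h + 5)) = h + 2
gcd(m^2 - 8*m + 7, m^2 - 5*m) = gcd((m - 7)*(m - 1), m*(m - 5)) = 1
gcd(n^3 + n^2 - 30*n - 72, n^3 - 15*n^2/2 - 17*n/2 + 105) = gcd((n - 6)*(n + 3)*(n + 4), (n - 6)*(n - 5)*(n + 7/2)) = n - 6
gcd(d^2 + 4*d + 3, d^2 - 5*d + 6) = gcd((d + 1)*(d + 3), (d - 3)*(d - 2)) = 1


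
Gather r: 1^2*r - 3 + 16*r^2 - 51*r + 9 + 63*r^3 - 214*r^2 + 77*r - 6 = 63*r^3 - 198*r^2 + 27*r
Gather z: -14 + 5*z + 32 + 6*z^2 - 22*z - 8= 6*z^2 - 17*z + 10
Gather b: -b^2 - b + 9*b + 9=-b^2 + 8*b + 9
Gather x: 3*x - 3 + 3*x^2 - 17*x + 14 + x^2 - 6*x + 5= 4*x^2 - 20*x + 16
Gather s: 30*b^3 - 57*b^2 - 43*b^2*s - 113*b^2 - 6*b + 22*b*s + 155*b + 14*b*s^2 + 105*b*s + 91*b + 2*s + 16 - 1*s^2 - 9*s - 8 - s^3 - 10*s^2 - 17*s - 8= 30*b^3 - 170*b^2 + 240*b - s^3 + s^2*(14*b - 11) + s*(-43*b^2 + 127*b - 24)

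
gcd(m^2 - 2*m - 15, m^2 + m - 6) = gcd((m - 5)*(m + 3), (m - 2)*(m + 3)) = m + 3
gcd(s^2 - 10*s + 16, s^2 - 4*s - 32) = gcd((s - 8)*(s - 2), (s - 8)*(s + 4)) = s - 8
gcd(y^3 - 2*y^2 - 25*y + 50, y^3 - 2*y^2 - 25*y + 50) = y^3 - 2*y^2 - 25*y + 50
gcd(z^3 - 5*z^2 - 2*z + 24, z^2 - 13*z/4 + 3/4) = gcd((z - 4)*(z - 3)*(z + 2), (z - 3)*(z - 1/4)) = z - 3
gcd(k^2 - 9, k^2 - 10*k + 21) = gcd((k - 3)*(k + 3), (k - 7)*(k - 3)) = k - 3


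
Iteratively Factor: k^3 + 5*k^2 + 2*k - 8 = (k + 2)*(k^2 + 3*k - 4) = (k - 1)*(k + 2)*(k + 4)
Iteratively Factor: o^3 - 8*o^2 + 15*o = (o - 3)*(o^2 - 5*o) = o*(o - 3)*(o - 5)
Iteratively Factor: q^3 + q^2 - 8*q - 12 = (q + 2)*(q^2 - q - 6) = (q - 3)*(q + 2)*(q + 2)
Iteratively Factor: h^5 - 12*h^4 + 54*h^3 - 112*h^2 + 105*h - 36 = (h - 1)*(h^4 - 11*h^3 + 43*h^2 - 69*h + 36) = (h - 1)^2*(h^3 - 10*h^2 + 33*h - 36) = (h - 3)*(h - 1)^2*(h^2 - 7*h + 12) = (h - 3)^2*(h - 1)^2*(h - 4)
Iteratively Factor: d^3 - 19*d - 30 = (d + 2)*(d^2 - 2*d - 15) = (d - 5)*(d + 2)*(d + 3)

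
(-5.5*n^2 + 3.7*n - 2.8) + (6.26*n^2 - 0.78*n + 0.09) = 0.76*n^2 + 2.92*n - 2.71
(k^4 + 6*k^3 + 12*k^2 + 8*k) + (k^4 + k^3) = 2*k^4 + 7*k^3 + 12*k^2 + 8*k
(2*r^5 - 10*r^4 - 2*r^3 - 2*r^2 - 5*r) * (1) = 2*r^5 - 10*r^4 - 2*r^3 - 2*r^2 - 5*r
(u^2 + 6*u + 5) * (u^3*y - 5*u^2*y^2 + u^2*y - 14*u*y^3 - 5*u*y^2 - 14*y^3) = u^5*y - 5*u^4*y^2 + 7*u^4*y - 14*u^3*y^3 - 35*u^3*y^2 + 11*u^3*y - 98*u^2*y^3 - 55*u^2*y^2 + 5*u^2*y - 154*u*y^3 - 25*u*y^2 - 70*y^3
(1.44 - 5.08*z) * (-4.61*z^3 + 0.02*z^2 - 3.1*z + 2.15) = 23.4188*z^4 - 6.74*z^3 + 15.7768*z^2 - 15.386*z + 3.096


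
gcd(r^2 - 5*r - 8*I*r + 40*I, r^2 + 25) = 1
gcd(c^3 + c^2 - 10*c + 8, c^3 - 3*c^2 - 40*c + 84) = c - 2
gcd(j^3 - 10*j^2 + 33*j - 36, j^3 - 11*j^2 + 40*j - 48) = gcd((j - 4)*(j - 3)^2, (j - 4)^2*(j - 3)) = j^2 - 7*j + 12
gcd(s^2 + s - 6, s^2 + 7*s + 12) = s + 3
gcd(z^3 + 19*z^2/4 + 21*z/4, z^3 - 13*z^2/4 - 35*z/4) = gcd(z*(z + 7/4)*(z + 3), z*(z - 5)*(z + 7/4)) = z^2 + 7*z/4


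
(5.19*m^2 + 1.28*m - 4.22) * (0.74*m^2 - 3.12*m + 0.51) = 3.8406*m^4 - 15.2456*m^3 - 4.4695*m^2 + 13.8192*m - 2.1522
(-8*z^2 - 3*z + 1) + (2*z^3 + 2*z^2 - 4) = 2*z^3 - 6*z^2 - 3*z - 3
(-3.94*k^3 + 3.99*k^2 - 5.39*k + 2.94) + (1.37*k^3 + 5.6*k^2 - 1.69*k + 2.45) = -2.57*k^3 + 9.59*k^2 - 7.08*k + 5.39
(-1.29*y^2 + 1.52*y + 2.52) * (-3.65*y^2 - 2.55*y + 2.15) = 4.7085*y^4 - 2.2585*y^3 - 15.8475*y^2 - 3.158*y + 5.418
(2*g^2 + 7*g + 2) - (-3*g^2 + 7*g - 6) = 5*g^2 + 8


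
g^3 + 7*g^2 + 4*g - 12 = (g - 1)*(g + 2)*(g + 6)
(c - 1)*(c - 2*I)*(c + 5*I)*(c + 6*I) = c^4 - c^3 + 9*I*c^3 - 8*c^2 - 9*I*c^2 + 8*c + 60*I*c - 60*I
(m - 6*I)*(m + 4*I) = m^2 - 2*I*m + 24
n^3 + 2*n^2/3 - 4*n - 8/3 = (n - 2)*(n + 2/3)*(n + 2)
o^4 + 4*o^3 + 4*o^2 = o^2*(o + 2)^2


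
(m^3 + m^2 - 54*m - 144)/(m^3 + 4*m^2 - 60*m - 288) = (m + 3)/(m + 6)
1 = 1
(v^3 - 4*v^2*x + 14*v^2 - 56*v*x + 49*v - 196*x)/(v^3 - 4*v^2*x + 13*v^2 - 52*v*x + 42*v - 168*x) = (v + 7)/(v + 6)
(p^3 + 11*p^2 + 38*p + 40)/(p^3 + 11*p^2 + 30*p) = (p^2 + 6*p + 8)/(p*(p + 6))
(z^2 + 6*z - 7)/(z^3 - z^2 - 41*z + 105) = (z - 1)/(z^2 - 8*z + 15)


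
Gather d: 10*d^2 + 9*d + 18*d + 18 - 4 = 10*d^2 + 27*d + 14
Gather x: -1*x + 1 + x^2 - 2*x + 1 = x^2 - 3*x + 2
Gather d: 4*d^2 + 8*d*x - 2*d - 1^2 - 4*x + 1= 4*d^2 + d*(8*x - 2) - 4*x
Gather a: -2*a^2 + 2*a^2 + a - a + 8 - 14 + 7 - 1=0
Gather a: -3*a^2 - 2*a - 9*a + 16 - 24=-3*a^2 - 11*a - 8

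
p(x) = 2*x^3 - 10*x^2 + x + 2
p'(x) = 6*x^2 - 20*x + 1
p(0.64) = -0.93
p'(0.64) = -9.34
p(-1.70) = -38.43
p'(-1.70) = 52.34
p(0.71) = -1.62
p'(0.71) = -10.18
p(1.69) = -15.22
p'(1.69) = -15.66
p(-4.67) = -424.45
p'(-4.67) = 225.25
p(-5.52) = -644.62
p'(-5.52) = 294.22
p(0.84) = -3.03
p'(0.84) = -11.57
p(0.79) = -2.46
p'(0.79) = -11.06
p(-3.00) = -145.00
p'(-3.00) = 115.00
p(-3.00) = -145.00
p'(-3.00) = 115.00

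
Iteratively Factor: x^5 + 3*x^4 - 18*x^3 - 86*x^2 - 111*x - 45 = (x + 1)*(x^4 + 2*x^3 - 20*x^2 - 66*x - 45) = (x - 5)*(x + 1)*(x^3 + 7*x^2 + 15*x + 9) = (x - 5)*(x + 1)*(x + 3)*(x^2 + 4*x + 3) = (x - 5)*(x + 1)^2*(x + 3)*(x + 3)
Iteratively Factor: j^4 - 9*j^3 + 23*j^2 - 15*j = (j - 3)*(j^3 - 6*j^2 + 5*j) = (j - 5)*(j - 3)*(j^2 - j) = (j - 5)*(j - 3)*(j - 1)*(j)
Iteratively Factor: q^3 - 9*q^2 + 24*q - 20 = (q - 2)*(q^2 - 7*q + 10) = (q - 2)^2*(q - 5)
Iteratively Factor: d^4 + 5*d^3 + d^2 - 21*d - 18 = (d + 3)*(d^3 + 2*d^2 - 5*d - 6) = (d - 2)*(d + 3)*(d^2 + 4*d + 3) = (d - 2)*(d + 1)*(d + 3)*(d + 3)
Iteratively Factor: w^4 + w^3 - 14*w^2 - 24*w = (w + 3)*(w^3 - 2*w^2 - 8*w) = (w - 4)*(w + 3)*(w^2 + 2*w) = w*(w - 4)*(w + 3)*(w + 2)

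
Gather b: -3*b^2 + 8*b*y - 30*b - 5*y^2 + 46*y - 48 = -3*b^2 + b*(8*y - 30) - 5*y^2 + 46*y - 48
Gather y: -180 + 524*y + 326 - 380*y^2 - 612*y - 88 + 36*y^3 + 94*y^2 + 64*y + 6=36*y^3 - 286*y^2 - 24*y + 64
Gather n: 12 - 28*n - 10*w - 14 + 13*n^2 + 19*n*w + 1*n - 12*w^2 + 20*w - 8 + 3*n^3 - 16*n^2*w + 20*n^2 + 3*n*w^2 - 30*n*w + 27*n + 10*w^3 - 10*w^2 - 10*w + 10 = 3*n^3 + n^2*(33 - 16*w) + n*(3*w^2 - 11*w) + 10*w^3 - 22*w^2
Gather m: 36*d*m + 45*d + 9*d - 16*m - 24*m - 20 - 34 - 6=54*d + m*(36*d - 40) - 60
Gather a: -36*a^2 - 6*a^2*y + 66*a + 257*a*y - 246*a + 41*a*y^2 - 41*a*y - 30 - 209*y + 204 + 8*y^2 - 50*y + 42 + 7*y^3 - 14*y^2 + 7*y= a^2*(-6*y - 36) + a*(41*y^2 + 216*y - 180) + 7*y^3 - 6*y^2 - 252*y + 216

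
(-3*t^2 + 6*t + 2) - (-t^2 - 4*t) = -2*t^2 + 10*t + 2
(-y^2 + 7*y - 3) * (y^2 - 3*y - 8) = -y^4 + 10*y^3 - 16*y^2 - 47*y + 24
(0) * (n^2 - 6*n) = 0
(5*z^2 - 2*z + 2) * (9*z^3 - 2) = 45*z^5 - 18*z^4 + 18*z^3 - 10*z^2 + 4*z - 4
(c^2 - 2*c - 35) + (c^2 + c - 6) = 2*c^2 - c - 41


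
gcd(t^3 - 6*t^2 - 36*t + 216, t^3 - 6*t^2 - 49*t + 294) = t - 6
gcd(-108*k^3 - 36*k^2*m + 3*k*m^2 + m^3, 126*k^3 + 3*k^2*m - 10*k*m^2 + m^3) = 18*k^2 + 3*k*m - m^2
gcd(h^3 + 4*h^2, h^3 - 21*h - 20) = h + 4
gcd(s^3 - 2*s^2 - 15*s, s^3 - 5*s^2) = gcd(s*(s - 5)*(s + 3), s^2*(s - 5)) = s^2 - 5*s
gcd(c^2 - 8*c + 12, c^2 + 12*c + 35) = 1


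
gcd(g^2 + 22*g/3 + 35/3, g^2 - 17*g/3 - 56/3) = g + 7/3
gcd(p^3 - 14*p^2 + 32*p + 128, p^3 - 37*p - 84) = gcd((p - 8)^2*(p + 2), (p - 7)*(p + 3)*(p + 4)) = 1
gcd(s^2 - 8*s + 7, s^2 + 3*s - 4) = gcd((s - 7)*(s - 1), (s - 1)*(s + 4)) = s - 1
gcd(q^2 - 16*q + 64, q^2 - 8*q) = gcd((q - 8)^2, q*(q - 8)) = q - 8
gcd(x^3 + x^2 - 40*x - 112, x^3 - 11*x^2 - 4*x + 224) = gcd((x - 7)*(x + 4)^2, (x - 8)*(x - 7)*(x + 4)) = x^2 - 3*x - 28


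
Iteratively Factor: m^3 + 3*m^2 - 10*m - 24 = (m - 3)*(m^2 + 6*m + 8) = (m - 3)*(m + 2)*(m + 4)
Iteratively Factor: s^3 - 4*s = (s + 2)*(s^2 - 2*s) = (s - 2)*(s + 2)*(s)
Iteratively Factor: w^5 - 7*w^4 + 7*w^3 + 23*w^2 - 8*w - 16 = (w - 4)*(w^4 - 3*w^3 - 5*w^2 + 3*w + 4) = (w - 4)*(w + 1)*(w^3 - 4*w^2 - w + 4) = (w - 4)*(w - 1)*(w + 1)*(w^2 - 3*w - 4) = (w - 4)^2*(w - 1)*(w + 1)*(w + 1)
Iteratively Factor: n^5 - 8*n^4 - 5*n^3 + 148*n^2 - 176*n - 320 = (n + 4)*(n^4 - 12*n^3 + 43*n^2 - 24*n - 80) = (n - 4)*(n + 4)*(n^3 - 8*n^2 + 11*n + 20) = (n - 4)^2*(n + 4)*(n^2 - 4*n - 5) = (n - 4)^2*(n + 1)*(n + 4)*(n - 5)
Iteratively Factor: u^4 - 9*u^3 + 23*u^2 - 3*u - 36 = (u + 1)*(u^3 - 10*u^2 + 33*u - 36) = (u - 3)*(u + 1)*(u^2 - 7*u + 12) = (u - 4)*(u - 3)*(u + 1)*(u - 3)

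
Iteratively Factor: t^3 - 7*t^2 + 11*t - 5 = (t - 5)*(t^2 - 2*t + 1) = (t - 5)*(t - 1)*(t - 1)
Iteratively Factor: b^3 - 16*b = (b)*(b^2 - 16) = b*(b + 4)*(b - 4)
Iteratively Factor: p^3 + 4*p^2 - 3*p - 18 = (p + 3)*(p^2 + p - 6) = (p + 3)^2*(p - 2)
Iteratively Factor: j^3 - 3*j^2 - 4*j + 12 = (j + 2)*(j^2 - 5*j + 6) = (j - 2)*(j + 2)*(j - 3)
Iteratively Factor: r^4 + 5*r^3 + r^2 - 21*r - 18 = (r + 1)*(r^3 + 4*r^2 - 3*r - 18) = (r + 1)*(r + 3)*(r^2 + r - 6) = (r + 1)*(r + 3)^2*(r - 2)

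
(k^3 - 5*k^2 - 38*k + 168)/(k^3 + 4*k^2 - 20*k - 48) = (k - 7)/(k + 2)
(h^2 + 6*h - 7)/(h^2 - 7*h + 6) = (h + 7)/(h - 6)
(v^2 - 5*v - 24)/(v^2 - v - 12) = (v - 8)/(v - 4)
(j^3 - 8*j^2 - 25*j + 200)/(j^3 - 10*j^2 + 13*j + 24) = (j^2 - 25)/(j^2 - 2*j - 3)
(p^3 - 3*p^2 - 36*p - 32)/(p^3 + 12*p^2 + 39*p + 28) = (p - 8)/(p + 7)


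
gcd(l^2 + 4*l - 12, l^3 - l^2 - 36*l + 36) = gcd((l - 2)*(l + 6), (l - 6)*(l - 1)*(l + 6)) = l + 6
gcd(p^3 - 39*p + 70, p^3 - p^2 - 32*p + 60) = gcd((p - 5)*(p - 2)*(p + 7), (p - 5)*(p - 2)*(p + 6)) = p^2 - 7*p + 10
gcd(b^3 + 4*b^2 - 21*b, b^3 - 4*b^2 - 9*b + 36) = b - 3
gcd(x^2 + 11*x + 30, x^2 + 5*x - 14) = 1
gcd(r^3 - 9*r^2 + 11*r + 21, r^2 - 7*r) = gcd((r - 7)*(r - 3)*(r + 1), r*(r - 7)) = r - 7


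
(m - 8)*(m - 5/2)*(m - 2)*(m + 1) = m^4 - 23*m^3/2 + 57*m^2/2 + m - 40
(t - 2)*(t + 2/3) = t^2 - 4*t/3 - 4/3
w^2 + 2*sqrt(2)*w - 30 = (w - 3*sqrt(2))*(w + 5*sqrt(2))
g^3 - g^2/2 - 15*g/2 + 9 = (g - 2)*(g - 3/2)*(g + 3)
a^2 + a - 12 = (a - 3)*(a + 4)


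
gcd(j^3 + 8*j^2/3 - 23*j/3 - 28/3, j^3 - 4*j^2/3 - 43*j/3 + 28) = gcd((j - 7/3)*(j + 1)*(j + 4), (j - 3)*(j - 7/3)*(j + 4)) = j^2 + 5*j/3 - 28/3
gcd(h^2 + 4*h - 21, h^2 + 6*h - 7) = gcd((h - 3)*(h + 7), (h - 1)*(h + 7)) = h + 7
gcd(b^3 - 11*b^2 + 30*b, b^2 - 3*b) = b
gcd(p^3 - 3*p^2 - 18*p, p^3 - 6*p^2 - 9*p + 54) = p^2 - 3*p - 18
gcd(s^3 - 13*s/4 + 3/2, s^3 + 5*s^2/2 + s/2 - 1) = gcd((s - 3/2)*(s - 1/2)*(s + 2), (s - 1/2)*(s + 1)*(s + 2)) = s^2 + 3*s/2 - 1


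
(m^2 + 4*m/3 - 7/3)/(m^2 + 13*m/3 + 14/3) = (m - 1)/(m + 2)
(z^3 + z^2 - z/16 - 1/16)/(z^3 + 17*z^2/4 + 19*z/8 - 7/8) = (4*z + 1)/(2*(2*z + 7))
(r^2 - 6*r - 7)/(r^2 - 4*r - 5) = (r - 7)/(r - 5)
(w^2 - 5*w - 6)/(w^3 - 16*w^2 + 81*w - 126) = (w + 1)/(w^2 - 10*w + 21)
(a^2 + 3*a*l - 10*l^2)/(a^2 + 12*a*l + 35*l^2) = (a - 2*l)/(a + 7*l)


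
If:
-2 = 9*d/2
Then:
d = -4/9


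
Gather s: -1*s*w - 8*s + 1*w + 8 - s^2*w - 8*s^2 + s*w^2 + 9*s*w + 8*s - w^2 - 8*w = s^2*(-w - 8) + s*(w^2 + 8*w) - w^2 - 7*w + 8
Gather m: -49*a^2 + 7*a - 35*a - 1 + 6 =-49*a^2 - 28*a + 5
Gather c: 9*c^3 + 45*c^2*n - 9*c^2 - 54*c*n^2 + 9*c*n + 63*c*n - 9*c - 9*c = 9*c^3 + c^2*(45*n - 9) + c*(-54*n^2 + 72*n - 18)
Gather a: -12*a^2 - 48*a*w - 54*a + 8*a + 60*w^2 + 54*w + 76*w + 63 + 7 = -12*a^2 + a*(-48*w - 46) + 60*w^2 + 130*w + 70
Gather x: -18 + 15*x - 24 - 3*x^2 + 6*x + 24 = -3*x^2 + 21*x - 18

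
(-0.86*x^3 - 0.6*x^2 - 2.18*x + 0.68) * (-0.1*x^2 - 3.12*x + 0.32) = 0.086*x^5 + 2.7432*x^4 + 1.8148*x^3 + 6.5416*x^2 - 2.8192*x + 0.2176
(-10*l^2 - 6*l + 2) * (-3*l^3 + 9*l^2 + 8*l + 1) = 30*l^5 - 72*l^4 - 140*l^3 - 40*l^2 + 10*l + 2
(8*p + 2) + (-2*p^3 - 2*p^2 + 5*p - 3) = -2*p^3 - 2*p^2 + 13*p - 1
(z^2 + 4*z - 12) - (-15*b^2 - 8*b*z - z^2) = 15*b^2 + 8*b*z + 2*z^2 + 4*z - 12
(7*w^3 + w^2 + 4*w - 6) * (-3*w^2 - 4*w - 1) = -21*w^5 - 31*w^4 - 23*w^3 + w^2 + 20*w + 6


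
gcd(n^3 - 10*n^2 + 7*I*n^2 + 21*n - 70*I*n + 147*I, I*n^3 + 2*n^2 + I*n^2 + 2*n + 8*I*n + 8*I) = 1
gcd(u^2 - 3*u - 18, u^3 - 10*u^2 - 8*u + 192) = u - 6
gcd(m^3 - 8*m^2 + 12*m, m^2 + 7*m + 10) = 1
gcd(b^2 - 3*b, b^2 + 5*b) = b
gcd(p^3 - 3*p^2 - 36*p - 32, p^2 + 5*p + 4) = p^2 + 5*p + 4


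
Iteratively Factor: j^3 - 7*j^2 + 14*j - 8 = (j - 4)*(j^2 - 3*j + 2) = (j - 4)*(j - 2)*(j - 1)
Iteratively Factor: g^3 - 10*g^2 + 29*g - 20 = (g - 4)*(g^2 - 6*g + 5) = (g - 5)*(g - 4)*(g - 1)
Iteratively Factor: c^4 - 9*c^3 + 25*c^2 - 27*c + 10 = (c - 1)*(c^3 - 8*c^2 + 17*c - 10) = (c - 1)^2*(c^2 - 7*c + 10) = (c - 5)*(c - 1)^2*(c - 2)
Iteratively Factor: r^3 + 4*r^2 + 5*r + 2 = (r + 1)*(r^2 + 3*r + 2) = (r + 1)^2*(r + 2)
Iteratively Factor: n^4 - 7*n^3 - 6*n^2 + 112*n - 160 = (n - 2)*(n^3 - 5*n^2 - 16*n + 80) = (n - 5)*(n - 2)*(n^2 - 16) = (n - 5)*(n - 2)*(n + 4)*(n - 4)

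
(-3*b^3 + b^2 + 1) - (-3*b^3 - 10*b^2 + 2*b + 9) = 11*b^2 - 2*b - 8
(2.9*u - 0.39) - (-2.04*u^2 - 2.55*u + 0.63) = 2.04*u^2 + 5.45*u - 1.02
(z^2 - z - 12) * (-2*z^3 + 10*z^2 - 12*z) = -2*z^5 + 12*z^4 + 2*z^3 - 108*z^2 + 144*z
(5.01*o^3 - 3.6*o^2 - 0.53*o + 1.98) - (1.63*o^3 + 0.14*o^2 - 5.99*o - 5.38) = 3.38*o^3 - 3.74*o^2 + 5.46*o + 7.36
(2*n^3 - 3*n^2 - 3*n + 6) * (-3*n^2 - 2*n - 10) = -6*n^5 + 5*n^4 - 5*n^3 + 18*n^2 + 18*n - 60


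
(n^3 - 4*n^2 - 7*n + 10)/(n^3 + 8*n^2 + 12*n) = (n^2 - 6*n + 5)/(n*(n + 6))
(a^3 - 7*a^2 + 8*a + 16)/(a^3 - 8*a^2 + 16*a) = (a + 1)/a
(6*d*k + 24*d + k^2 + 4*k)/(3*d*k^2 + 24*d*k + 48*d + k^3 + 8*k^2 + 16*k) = (6*d + k)/(3*d*k + 12*d + k^2 + 4*k)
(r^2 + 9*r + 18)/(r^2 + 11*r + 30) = (r + 3)/(r + 5)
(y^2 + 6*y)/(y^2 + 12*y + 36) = y/(y + 6)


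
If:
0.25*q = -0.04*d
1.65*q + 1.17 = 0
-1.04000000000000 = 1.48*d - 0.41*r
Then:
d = 4.43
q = -0.71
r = 18.53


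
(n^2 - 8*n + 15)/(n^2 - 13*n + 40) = (n - 3)/(n - 8)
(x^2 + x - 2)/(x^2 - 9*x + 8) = (x + 2)/(x - 8)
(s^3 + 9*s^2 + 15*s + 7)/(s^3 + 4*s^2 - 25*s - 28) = (s + 1)/(s - 4)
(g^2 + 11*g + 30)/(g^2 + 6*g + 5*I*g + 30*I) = (g + 5)/(g + 5*I)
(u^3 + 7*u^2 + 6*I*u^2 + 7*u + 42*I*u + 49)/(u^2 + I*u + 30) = (u^3 + u^2*(7 + 6*I) + u*(7 + 42*I) + 49)/(u^2 + I*u + 30)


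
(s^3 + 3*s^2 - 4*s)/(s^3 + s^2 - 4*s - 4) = s*(s^2 + 3*s - 4)/(s^3 + s^2 - 4*s - 4)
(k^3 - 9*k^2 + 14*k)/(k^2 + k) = (k^2 - 9*k + 14)/(k + 1)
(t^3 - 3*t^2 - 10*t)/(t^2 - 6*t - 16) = t*(t - 5)/(t - 8)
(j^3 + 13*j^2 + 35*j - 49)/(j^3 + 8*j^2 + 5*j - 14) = (j + 7)/(j + 2)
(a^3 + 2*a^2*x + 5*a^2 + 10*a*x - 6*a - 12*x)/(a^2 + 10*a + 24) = (a^2 + 2*a*x - a - 2*x)/(a + 4)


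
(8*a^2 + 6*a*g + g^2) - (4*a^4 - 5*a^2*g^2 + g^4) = -4*a^4 + 5*a^2*g^2 + 8*a^2 + 6*a*g - g^4 + g^2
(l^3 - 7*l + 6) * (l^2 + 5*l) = l^5 + 5*l^4 - 7*l^3 - 29*l^2 + 30*l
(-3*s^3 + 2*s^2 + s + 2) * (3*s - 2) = -9*s^4 + 12*s^3 - s^2 + 4*s - 4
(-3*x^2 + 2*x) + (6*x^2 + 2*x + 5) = 3*x^2 + 4*x + 5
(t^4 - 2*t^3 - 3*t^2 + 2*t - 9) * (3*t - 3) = 3*t^5 - 9*t^4 - 3*t^3 + 15*t^2 - 33*t + 27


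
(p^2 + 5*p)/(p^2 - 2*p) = (p + 5)/(p - 2)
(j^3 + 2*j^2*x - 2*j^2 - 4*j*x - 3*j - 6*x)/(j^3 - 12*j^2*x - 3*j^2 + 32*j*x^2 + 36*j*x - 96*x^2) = (j^2 + 2*j*x + j + 2*x)/(j^2 - 12*j*x + 32*x^2)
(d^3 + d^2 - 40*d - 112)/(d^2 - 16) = (d^2 - 3*d - 28)/(d - 4)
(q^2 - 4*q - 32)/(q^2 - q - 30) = (-q^2 + 4*q + 32)/(-q^2 + q + 30)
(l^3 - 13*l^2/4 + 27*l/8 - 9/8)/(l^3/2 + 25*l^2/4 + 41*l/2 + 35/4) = (8*l^3 - 26*l^2 + 27*l - 9)/(2*(2*l^3 + 25*l^2 + 82*l + 35))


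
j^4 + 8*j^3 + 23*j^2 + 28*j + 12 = (j + 1)*(j + 2)^2*(j + 3)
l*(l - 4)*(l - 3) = l^3 - 7*l^2 + 12*l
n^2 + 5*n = n*(n + 5)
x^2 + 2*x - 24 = (x - 4)*(x + 6)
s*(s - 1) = s^2 - s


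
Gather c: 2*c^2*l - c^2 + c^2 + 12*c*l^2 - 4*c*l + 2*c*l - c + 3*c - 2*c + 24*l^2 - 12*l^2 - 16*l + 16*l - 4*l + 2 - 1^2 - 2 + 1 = 2*c^2*l + c*(12*l^2 - 2*l) + 12*l^2 - 4*l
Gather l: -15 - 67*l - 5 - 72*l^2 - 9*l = -72*l^2 - 76*l - 20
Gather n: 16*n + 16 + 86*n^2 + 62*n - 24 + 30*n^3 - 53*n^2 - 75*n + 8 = 30*n^3 + 33*n^2 + 3*n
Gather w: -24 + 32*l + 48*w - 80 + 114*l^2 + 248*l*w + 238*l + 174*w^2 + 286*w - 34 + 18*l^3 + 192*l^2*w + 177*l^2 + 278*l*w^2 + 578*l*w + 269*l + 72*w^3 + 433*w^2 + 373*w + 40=18*l^3 + 291*l^2 + 539*l + 72*w^3 + w^2*(278*l + 607) + w*(192*l^2 + 826*l + 707) - 98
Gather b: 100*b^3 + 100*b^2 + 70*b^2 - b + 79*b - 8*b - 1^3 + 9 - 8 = 100*b^3 + 170*b^2 + 70*b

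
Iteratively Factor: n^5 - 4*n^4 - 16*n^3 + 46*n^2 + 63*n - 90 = (n - 3)*(n^4 - n^3 - 19*n^2 - 11*n + 30) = (n - 3)*(n + 3)*(n^3 - 4*n^2 - 7*n + 10) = (n - 5)*(n - 3)*(n + 3)*(n^2 + n - 2) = (n - 5)*(n - 3)*(n - 1)*(n + 3)*(n + 2)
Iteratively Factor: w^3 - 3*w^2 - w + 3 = (w - 1)*(w^2 - 2*w - 3) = (w - 3)*(w - 1)*(w + 1)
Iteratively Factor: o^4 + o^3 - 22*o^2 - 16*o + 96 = (o - 4)*(o^3 + 5*o^2 - 2*o - 24) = (o - 4)*(o + 3)*(o^2 + 2*o - 8) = (o - 4)*(o + 3)*(o + 4)*(o - 2)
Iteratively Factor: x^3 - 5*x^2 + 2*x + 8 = (x - 4)*(x^2 - x - 2) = (x - 4)*(x + 1)*(x - 2)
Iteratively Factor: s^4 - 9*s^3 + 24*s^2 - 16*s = (s - 1)*(s^3 - 8*s^2 + 16*s) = (s - 4)*(s - 1)*(s^2 - 4*s) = (s - 4)^2*(s - 1)*(s)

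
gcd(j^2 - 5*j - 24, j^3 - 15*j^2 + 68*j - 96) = j - 8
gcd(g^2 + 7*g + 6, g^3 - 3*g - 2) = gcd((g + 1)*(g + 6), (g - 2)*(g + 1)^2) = g + 1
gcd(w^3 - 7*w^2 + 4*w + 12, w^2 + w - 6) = w - 2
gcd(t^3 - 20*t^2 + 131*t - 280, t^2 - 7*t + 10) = t - 5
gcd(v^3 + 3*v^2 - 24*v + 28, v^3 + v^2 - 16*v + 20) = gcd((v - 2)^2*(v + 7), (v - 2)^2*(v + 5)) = v^2 - 4*v + 4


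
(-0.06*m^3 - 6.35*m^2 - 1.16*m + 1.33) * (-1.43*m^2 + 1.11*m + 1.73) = 0.0858*m^5 + 9.0139*m^4 - 5.4935*m^3 - 14.175*m^2 - 0.5305*m + 2.3009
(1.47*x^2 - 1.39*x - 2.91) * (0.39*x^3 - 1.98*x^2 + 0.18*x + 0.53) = 0.5733*x^5 - 3.4527*x^4 + 1.8819*x^3 + 6.2907*x^2 - 1.2605*x - 1.5423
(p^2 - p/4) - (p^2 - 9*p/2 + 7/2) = 17*p/4 - 7/2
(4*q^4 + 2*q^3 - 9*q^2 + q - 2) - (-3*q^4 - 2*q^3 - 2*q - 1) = 7*q^4 + 4*q^3 - 9*q^2 + 3*q - 1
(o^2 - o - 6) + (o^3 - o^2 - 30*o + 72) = o^3 - 31*o + 66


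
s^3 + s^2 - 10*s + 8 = (s - 2)*(s - 1)*(s + 4)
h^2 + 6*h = h*(h + 6)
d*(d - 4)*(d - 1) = d^3 - 5*d^2 + 4*d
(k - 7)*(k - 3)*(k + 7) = k^3 - 3*k^2 - 49*k + 147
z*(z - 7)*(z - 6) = z^3 - 13*z^2 + 42*z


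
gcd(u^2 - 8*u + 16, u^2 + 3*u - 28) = u - 4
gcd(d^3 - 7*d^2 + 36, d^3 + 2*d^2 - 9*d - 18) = d^2 - d - 6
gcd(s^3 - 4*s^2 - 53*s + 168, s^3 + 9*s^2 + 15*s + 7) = s + 7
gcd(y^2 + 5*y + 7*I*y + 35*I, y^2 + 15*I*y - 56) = y + 7*I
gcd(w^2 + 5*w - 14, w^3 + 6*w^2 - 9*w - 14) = w^2 + 5*w - 14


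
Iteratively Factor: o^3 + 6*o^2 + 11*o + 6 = (o + 2)*(o^2 + 4*o + 3) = (o + 1)*(o + 2)*(o + 3)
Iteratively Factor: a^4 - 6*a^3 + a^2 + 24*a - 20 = (a + 2)*(a^3 - 8*a^2 + 17*a - 10) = (a - 1)*(a + 2)*(a^2 - 7*a + 10) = (a - 5)*(a - 1)*(a + 2)*(a - 2)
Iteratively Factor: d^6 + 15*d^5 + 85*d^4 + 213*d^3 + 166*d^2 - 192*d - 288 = (d + 2)*(d^5 + 13*d^4 + 59*d^3 + 95*d^2 - 24*d - 144) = (d + 2)*(d + 4)*(d^4 + 9*d^3 + 23*d^2 + 3*d - 36) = (d - 1)*(d + 2)*(d + 4)*(d^3 + 10*d^2 + 33*d + 36) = (d - 1)*(d + 2)*(d + 4)^2*(d^2 + 6*d + 9) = (d - 1)*(d + 2)*(d + 3)*(d + 4)^2*(d + 3)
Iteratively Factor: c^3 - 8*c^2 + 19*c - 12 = (c - 3)*(c^2 - 5*c + 4) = (c - 4)*(c - 3)*(c - 1)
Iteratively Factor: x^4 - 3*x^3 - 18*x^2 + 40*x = (x - 2)*(x^3 - x^2 - 20*x) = (x - 5)*(x - 2)*(x^2 + 4*x) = (x - 5)*(x - 2)*(x + 4)*(x)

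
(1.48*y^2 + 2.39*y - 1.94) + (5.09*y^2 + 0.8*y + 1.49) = 6.57*y^2 + 3.19*y - 0.45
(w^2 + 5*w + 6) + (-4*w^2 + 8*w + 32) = -3*w^2 + 13*w + 38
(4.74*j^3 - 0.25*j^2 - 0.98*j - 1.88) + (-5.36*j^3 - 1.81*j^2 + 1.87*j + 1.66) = -0.62*j^3 - 2.06*j^2 + 0.89*j - 0.22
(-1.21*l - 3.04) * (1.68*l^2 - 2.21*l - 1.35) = -2.0328*l^3 - 2.4331*l^2 + 8.3519*l + 4.104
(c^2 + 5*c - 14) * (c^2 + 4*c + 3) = c^4 + 9*c^3 + 9*c^2 - 41*c - 42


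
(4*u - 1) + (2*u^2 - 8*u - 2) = 2*u^2 - 4*u - 3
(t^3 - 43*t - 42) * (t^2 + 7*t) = t^5 + 7*t^4 - 43*t^3 - 343*t^2 - 294*t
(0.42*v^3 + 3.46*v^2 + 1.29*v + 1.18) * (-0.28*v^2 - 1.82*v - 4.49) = -0.1176*v^5 - 1.7332*v^4 - 8.5442*v^3 - 18.2136*v^2 - 7.9397*v - 5.2982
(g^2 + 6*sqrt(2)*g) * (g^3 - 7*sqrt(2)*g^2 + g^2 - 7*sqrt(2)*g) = g^5 - sqrt(2)*g^4 + g^4 - 84*g^3 - sqrt(2)*g^3 - 84*g^2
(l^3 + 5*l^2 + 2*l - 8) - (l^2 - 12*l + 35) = l^3 + 4*l^2 + 14*l - 43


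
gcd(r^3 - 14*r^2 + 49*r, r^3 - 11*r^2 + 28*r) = r^2 - 7*r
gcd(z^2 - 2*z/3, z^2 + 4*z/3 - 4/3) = z - 2/3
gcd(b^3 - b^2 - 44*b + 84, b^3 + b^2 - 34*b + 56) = b^2 + 5*b - 14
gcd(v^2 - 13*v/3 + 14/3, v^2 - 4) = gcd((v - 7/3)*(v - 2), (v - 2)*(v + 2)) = v - 2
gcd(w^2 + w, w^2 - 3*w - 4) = w + 1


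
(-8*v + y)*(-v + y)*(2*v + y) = 16*v^3 - 10*v^2*y - 7*v*y^2 + y^3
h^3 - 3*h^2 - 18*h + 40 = (h - 5)*(h - 2)*(h + 4)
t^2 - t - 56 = (t - 8)*(t + 7)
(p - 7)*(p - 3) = p^2 - 10*p + 21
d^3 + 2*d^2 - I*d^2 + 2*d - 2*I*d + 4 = (d + 2)*(d - 2*I)*(d + I)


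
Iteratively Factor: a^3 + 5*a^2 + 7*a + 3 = (a + 1)*(a^2 + 4*a + 3) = (a + 1)*(a + 3)*(a + 1)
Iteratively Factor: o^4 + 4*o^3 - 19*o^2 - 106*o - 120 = (o + 2)*(o^3 + 2*o^2 - 23*o - 60) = (o + 2)*(o + 4)*(o^2 - 2*o - 15) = (o + 2)*(o + 3)*(o + 4)*(o - 5)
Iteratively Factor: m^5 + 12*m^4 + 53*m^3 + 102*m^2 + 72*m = (m + 2)*(m^4 + 10*m^3 + 33*m^2 + 36*m) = (m + 2)*(m + 4)*(m^3 + 6*m^2 + 9*m) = (m + 2)*(m + 3)*(m + 4)*(m^2 + 3*m) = (m + 2)*(m + 3)^2*(m + 4)*(m)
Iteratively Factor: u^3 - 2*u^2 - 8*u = (u + 2)*(u^2 - 4*u) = u*(u + 2)*(u - 4)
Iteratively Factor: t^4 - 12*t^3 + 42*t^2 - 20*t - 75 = (t - 5)*(t^3 - 7*t^2 + 7*t + 15) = (t - 5)^2*(t^2 - 2*t - 3) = (t - 5)^2*(t + 1)*(t - 3)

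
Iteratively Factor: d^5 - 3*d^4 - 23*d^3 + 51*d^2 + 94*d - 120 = (d + 2)*(d^4 - 5*d^3 - 13*d^2 + 77*d - 60) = (d - 1)*(d + 2)*(d^3 - 4*d^2 - 17*d + 60) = (d - 1)*(d + 2)*(d + 4)*(d^2 - 8*d + 15) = (d - 5)*(d - 1)*(d + 2)*(d + 4)*(d - 3)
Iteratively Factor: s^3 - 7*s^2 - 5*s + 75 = (s + 3)*(s^2 - 10*s + 25) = (s - 5)*(s + 3)*(s - 5)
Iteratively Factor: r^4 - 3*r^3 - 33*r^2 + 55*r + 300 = (r + 4)*(r^3 - 7*r^2 - 5*r + 75) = (r - 5)*(r + 4)*(r^2 - 2*r - 15) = (r - 5)^2*(r + 4)*(r + 3)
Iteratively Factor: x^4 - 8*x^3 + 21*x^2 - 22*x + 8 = (x - 2)*(x^3 - 6*x^2 + 9*x - 4) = (x - 4)*(x - 2)*(x^2 - 2*x + 1) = (x - 4)*(x - 2)*(x - 1)*(x - 1)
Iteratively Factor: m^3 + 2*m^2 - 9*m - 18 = (m + 2)*(m^2 - 9) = (m + 2)*(m + 3)*(m - 3)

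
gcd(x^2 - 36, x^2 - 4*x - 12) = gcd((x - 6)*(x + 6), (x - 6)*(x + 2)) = x - 6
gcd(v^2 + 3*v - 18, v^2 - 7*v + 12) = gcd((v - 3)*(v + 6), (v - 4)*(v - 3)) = v - 3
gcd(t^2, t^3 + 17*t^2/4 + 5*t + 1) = 1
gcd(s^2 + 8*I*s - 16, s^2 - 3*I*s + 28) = s + 4*I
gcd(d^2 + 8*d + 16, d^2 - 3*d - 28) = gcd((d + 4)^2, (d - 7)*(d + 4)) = d + 4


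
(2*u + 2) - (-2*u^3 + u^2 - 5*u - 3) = 2*u^3 - u^2 + 7*u + 5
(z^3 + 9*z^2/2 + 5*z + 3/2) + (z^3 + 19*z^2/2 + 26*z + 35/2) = 2*z^3 + 14*z^2 + 31*z + 19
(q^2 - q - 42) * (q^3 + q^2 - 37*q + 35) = q^5 - 80*q^3 + 30*q^2 + 1519*q - 1470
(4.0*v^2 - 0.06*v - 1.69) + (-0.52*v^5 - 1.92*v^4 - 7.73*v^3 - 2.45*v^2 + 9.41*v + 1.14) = -0.52*v^5 - 1.92*v^4 - 7.73*v^3 + 1.55*v^2 + 9.35*v - 0.55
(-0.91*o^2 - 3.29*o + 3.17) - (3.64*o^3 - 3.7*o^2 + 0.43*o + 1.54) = -3.64*o^3 + 2.79*o^2 - 3.72*o + 1.63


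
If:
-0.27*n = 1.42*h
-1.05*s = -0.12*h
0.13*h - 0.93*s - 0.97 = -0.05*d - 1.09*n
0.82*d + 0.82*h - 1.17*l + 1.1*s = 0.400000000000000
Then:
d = 999.053703703704*s + 19.4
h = 8.75*s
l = 707.26413421969*s + 13.2547008547009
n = -46.0185185185185*s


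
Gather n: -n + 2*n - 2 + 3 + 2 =n + 3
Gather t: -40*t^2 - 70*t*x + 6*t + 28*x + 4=-40*t^2 + t*(6 - 70*x) + 28*x + 4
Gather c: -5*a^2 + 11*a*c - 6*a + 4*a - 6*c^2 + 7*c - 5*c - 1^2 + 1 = -5*a^2 - 2*a - 6*c^2 + c*(11*a + 2)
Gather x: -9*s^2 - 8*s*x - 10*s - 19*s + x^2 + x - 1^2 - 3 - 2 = -9*s^2 - 29*s + x^2 + x*(1 - 8*s) - 6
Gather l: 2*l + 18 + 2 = 2*l + 20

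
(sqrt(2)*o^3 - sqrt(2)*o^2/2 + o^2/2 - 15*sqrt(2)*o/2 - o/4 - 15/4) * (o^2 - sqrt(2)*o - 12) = sqrt(2)*o^5 - 3*o^4/2 - sqrt(2)*o^4/2 - 20*sqrt(2)*o^3 + 3*o^3/4 + 21*o^2/4 + 25*sqrt(2)*o^2/4 + 3*o + 375*sqrt(2)*o/4 + 45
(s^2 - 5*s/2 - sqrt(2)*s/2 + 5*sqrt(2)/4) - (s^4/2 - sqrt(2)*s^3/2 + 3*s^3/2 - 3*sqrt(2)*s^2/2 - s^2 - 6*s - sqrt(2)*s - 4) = -s^4/2 - 3*s^3/2 + sqrt(2)*s^3/2 + 2*s^2 + 3*sqrt(2)*s^2/2 + sqrt(2)*s/2 + 7*s/2 + 5*sqrt(2)/4 + 4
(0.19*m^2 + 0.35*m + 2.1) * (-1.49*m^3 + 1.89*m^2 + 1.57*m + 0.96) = -0.2831*m^5 - 0.1624*m^4 - 2.1692*m^3 + 4.7009*m^2 + 3.633*m + 2.016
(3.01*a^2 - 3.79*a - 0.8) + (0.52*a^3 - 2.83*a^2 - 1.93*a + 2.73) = 0.52*a^3 + 0.18*a^2 - 5.72*a + 1.93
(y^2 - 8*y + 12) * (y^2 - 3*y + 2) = y^4 - 11*y^3 + 38*y^2 - 52*y + 24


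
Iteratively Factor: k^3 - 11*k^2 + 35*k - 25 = (k - 5)*(k^2 - 6*k + 5) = (k - 5)^2*(k - 1)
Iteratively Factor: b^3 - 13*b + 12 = (b + 4)*(b^2 - 4*b + 3) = (b - 3)*(b + 4)*(b - 1)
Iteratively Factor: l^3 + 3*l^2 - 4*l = (l)*(l^2 + 3*l - 4) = l*(l - 1)*(l + 4)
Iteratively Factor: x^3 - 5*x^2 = (x)*(x^2 - 5*x) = x*(x - 5)*(x)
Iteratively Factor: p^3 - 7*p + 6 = (p - 2)*(p^2 + 2*p - 3) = (p - 2)*(p - 1)*(p + 3)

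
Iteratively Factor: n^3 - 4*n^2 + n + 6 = (n + 1)*(n^2 - 5*n + 6) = (n - 2)*(n + 1)*(n - 3)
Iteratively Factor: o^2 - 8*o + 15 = (o - 5)*(o - 3)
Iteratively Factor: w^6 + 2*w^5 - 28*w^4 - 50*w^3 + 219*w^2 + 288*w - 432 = (w - 1)*(w^5 + 3*w^4 - 25*w^3 - 75*w^2 + 144*w + 432) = (w - 4)*(w - 1)*(w^4 + 7*w^3 + 3*w^2 - 63*w - 108) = (w - 4)*(w - 1)*(w + 4)*(w^3 + 3*w^2 - 9*w - 27) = (w - 4)*(w - 1)*(w + 3)*(w + 4)*(w^2 - 9) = (w - 4)*(w - 1)*(w + 3)^2*(w + 4)*(w - 3)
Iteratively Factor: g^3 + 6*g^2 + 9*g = (g + 3)*(g^2 + 3*g) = g*(g + 3)*(g + 3)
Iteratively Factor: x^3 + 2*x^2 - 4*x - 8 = (x + 2)*(x^2 - 4) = (x - 2)*(x + 2)*(x + 2)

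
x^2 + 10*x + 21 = (x + 3)*(x + 7)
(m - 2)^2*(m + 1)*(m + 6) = m^4 + 3*m^3 - 18*m^2 + 4*m + 24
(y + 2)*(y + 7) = y^2 + 9*y + 14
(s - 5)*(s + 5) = s^2 - 25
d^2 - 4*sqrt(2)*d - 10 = (d - 5*sqrt(2))*(d + sqrt(2))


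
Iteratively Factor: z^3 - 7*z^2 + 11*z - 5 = (z - 5)*(z^2 - 2*z + 1) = (z - 5)*(z - 1)*(z - 1)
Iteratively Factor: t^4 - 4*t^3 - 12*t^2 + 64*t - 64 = (t - 4)*(t^3 - 12*t + 16) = (t - 4)*(t - 2)*(t^2 + 2*t - 8) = (t - 4)*(t - 2)^2*(t + 4)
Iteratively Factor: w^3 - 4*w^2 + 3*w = (w - 1)*(w^2 - 3*w) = (w - 3)*(w - 1)*(w)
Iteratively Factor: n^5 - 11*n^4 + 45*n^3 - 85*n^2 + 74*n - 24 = (n - 1)*(n^4 - 10*n^3 + 35*n^2 - 50*n + 24) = (n - 4)*(n - 1)*(n^3 - 6*n^2 + 11*n - 6) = (n - 4)*(n - 3)*(n - 1)*(n^2 - 3*n + 2) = (n - 4)*(n - 3)*(n - 1)^2*(n - 2)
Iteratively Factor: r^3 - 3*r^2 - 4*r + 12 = (r + 2)*(r^2 - 5*r + 6) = (r - 2)*(r + 2)*(r - 3)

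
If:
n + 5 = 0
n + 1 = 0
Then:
No Solution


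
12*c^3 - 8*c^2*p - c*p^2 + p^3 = (-2*c + p)^2*(3*c + p)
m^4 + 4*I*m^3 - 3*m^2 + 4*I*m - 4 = (m - I)*(m + I)*(m + 2*I)^2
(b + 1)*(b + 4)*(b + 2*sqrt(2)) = b^3 + 2*sqrt(2)*b^2 + 5*b^2 + 4*b + 10*sqrt(2)*b + 8*sqrt(2)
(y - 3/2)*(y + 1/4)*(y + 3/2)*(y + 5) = y^4 + 21*y^3/4 - y^2 - 189*y/16 - 45/16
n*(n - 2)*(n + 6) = n^3 + 4*n^2 - 12*n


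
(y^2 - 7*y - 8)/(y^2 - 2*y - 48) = (y + 1)/(y + 6)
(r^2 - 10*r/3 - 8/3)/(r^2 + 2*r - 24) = (r + 2/3)/(r + 6)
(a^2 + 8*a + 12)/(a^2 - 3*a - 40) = (a^2 + 8*a + 12)/(a^2 - 3*a - 40)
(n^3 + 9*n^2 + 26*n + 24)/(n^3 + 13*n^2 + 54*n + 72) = (n + 2)/(n + 6)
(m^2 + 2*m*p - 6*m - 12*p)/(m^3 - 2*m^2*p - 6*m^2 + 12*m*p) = (-m - 2*p)/(m*(-m + 2*p))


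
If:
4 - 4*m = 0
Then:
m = 1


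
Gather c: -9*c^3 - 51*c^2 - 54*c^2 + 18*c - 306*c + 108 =-9*c^3 - 105*c^2 - 288*c + 108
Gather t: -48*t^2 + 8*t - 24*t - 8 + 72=-48*t^2 - 16*t + 64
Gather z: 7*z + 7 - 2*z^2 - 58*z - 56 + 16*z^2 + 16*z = 14*z^2 - 35*z - 49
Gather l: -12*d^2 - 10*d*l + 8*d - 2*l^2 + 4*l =-12*d^2 + 8*d - 2*l^2 + l*(4 - 10*d)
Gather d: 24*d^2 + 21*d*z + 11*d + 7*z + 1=24*d^2 + d*(21*z + 11) + 7*z + 1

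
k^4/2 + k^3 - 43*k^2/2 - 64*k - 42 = (k/2 + 1/2)*(k - 7)*(k + 2)*(k + 6)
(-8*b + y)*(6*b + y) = -48*b^2 - 2*b*y + y^2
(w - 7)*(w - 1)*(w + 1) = w^3 - 7*w^2 - w + 7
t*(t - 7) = t^2 - 7*t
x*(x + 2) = x^2 + 2*x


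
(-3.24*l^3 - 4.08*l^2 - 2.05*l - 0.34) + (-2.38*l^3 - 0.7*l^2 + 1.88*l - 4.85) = -5.62*l^3 - 4.78*l^2 - 0.17*l - 5.19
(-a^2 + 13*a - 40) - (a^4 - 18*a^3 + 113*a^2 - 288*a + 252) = -a^4 + 18*a^3 - 114*a^2 + 301*a - 292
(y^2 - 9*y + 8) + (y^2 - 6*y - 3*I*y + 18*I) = 2*y^2 - 15*y - 3*I*y + 8 + 18*I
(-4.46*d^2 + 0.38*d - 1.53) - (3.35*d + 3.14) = -4.46*d^2 - 2.97*d - 4.67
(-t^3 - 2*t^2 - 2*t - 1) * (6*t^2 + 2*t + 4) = -6*t^5 - 14*t^4 - 20*t^3 - 18*t^2 - 10*t - 4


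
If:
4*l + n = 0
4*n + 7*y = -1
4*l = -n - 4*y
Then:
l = 1/16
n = -1/4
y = 0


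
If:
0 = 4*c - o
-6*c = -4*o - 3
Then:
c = -3/10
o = -6/5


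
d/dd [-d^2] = -2*d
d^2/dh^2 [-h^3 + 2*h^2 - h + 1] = 4 - 6*h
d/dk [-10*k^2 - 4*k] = -20*k - 4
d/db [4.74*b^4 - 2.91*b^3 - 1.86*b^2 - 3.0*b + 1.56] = 18.96*b^3 - 8.73*b^2 - 3.72*b - 3.0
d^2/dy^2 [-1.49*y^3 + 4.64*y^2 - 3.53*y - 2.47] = 9.28 - 8.94*y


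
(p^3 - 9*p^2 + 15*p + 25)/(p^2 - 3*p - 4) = (p^2 - 10*p + 25)/(p - 4)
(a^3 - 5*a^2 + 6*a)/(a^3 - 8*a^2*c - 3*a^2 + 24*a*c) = (a - 2)/(a - 8*c)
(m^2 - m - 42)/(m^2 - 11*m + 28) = (m + 6)/(m - 4)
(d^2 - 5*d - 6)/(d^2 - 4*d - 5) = (d - 6)/(d - 5)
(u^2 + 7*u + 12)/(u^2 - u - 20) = (u + 3)/(u - 5)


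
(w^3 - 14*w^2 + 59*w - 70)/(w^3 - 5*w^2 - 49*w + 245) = (w - 2)/(w + 7)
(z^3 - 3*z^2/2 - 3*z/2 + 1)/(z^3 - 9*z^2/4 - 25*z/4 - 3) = 2*(2*z^2 - 5*z + 2)/(4*z^2 - 13*z - 12)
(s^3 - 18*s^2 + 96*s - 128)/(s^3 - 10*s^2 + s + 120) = (s^2 - 10*s + 16)/(s^2 - 2*s - 15)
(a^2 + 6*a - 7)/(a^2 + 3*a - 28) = (a - 1)/(a - 4)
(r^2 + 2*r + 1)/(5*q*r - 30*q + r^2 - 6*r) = (r^2 + 2*r + 1)/(5*q*r - 30*q + r^2 - 6*r)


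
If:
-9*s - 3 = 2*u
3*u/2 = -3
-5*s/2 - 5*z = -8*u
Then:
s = 1/9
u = -2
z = -293/90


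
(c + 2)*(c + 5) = c^2 + 7*c + 10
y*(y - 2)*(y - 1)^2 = y^4 - 4*y^3 + 5*y^2 - 2*y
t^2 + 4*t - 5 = (t - 1)*(t + 5)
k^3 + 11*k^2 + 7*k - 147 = (k - 3)*(k + 7)^2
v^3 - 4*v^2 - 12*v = v*(v - 6)*(v + 2)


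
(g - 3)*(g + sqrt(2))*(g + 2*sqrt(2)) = g^3 - 3*g^2 + 3*sqrt(2)*g^2 - 9*sqrt(2)*g + 4*g - 12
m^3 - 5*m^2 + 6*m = m*(m - 3)*(m - 2)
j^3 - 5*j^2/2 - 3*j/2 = j*(j - 3)*(j + 1/2)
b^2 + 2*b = b*(b + 2)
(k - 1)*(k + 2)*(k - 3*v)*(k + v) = k^4 - 2*k^3*v + k^3 - 3*k^2*v^2 - 2*k^2*v - 2*k^2 - 3*k*v^2 + 4*k*v + 6*v^2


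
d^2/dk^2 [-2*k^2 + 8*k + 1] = -4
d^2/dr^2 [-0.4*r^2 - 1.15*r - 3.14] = -0.800000000000000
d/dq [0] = 0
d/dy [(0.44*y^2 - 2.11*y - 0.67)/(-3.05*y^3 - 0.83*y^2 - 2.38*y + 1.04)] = (1.342*y^4 - 12.871*y^3 - 8.929*y^2 - 0.197000000000001*y - 3.789)/(9.3025*y^6 + 5.063*y^5 + 15.2069*y^4 - 2.3932*y^3 + 3.938*y^2 - 4.9504*y + 1.0816)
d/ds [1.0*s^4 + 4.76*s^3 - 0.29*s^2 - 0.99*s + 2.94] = 4.0*s^3 + 14.28*s^2 - 0.58*s - 0.99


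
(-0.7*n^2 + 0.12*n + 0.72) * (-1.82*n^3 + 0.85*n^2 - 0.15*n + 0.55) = 1.274*n^5 - 0.8134*n^4 - 1.1034*n^3 + 0.209*n^2 - 0.042*n + 0.396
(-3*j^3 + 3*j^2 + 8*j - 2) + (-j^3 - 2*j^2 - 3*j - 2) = -4*j^3 + j^2 + 5*j - 4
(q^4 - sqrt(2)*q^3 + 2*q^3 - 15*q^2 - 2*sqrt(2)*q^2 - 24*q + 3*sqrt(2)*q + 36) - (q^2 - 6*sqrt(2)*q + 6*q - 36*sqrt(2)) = q^4 - sqrt(2)*q^3 + 2*q^3 - 16*q^2 - 2*sqrt(2)*q^2 - 30*q + 9*sqrt(2)*q + 36 + 36*sqrt(2)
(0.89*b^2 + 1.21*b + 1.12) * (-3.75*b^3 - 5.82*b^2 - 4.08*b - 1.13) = -3.3375*b^5 - 9.7173*b^4 - 14.8734*b^3 - 12.4609*b^2 - 5.9369*b - 1.2656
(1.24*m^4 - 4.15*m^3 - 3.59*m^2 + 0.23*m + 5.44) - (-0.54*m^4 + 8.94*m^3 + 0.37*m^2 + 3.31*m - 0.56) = 1.78*m^4 - 13.09*m^3 - 3.96*m^2 - 3.08*m + 6.0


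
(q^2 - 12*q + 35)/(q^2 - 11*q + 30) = (q - 7)/(q - 6)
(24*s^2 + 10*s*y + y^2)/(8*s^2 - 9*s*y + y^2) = (24*s^2 + 10*s*y + y^2)/(8*s^2 - 9*s*y + y^2)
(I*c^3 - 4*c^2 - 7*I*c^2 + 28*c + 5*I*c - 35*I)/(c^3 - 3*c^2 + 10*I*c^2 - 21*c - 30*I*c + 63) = (I*c^3 - c^2*(4 + 7*I) + c*(28 + 5*I) - 35*I)/(c^3 + c^2*(-3 + 10*I) - 3*c*(7 + 10*I) + 63)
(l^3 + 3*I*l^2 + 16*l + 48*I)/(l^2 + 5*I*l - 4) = (l^2 - I*l + 12)/(l + I)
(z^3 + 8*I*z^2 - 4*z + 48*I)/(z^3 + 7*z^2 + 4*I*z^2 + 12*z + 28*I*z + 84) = (z + 4*I)/(z + 7)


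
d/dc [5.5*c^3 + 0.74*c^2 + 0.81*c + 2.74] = 16.5*c^2 + 1.48*c + 0.81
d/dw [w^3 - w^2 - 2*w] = 3*w^2 - 2*w - 2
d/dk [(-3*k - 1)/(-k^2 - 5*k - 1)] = (3*k^2 + 15*k - (2*k + 5)*(3*k + 1) + 3)/(k^2 + 5*k + 1)^2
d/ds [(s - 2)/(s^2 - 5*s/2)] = 4*(-s^2 + 4*s - 5)/(s^2*(4*s^2 - 20*s + 25))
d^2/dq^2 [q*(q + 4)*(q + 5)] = 6*q + 18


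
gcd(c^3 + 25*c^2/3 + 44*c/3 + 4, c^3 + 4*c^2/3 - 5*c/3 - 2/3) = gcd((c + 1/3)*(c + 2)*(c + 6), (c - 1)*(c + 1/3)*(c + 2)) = c^2 + 7*c/3 + 2/3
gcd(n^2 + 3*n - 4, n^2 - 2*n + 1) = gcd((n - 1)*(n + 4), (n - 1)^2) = n - 1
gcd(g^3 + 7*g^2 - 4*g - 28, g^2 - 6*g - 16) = g + 2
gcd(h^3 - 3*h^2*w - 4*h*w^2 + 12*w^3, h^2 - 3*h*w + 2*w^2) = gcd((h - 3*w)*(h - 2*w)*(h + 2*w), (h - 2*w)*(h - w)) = -h + 2*w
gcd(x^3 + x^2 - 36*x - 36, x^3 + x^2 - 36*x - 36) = x^3 + x^2 - 36*x - 36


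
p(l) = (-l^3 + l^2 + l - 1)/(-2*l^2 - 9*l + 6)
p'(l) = (4*l + 9)*(-l^3 + l^2 + l - 1)/(-2*l^2 - 9*l + 6)^2 + (-3*l^2 + 2*l + 1)/(-2*l^2 - 9*l + 6) = (2*l^4 + 18*l^3 - 25*l^2 + 8*l - 3)/(4*l^4 + 36*l^3 + 57*l^2 - 108*l + 36)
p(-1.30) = 0.11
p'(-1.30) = -0.44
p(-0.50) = -0.11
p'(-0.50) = -0.15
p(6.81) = 1.78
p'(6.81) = 0.41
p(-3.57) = 4.25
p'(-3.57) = -5.28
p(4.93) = 1.05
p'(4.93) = 0.37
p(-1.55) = 0.24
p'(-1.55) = -0.57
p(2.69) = 0.32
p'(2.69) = 0.27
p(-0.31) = -0.14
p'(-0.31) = -0.11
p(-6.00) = -20.42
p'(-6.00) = -15.60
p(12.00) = 4.03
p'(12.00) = 0.45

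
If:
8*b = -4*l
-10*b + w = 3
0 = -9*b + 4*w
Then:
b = -12/31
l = 24/31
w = -27/31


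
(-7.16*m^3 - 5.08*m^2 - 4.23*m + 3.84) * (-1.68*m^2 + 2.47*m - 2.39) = 12.0288*m^5 - 9.1508*m^4 + 11.6712*m^3 - 4.7581*m^2 + 19.5945*m - 9.1776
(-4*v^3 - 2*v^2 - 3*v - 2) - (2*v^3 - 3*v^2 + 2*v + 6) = -6*v^3 + v^2 - 5*v - 8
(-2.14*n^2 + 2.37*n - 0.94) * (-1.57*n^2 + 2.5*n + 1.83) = 3.3598*n^4 - 9.0709*n^3 + 3.4846*n^2 + 1.9871*n - 1.7202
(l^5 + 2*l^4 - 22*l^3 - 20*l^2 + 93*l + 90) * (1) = l^5 + 2*l^4 - 22*l^3 - 20*l^2 + 93*l + 90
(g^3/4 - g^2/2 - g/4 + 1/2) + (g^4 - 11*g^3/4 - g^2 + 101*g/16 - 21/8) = g^4 - 5*g^3/2 - 3*g^2/2 + 97*g/16 - 17/8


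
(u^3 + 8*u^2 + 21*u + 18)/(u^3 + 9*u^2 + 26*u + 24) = (u + 3)/(u + 4)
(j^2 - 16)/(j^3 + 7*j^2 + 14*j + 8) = (j - 4)/(j^2 + 3*j + 2)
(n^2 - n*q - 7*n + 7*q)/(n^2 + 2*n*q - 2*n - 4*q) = (n^2 - n*q - 7*n + 7*q)/(n^2 + 2*n*q - 2*n - 4*q)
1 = 1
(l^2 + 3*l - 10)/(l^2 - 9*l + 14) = (l + 5)/(l - 7)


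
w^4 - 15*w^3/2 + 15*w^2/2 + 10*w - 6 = (w - 6)*(w - 2)*(w - 1/2)*(w + 1)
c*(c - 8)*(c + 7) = c^3 - c^2 - 56*c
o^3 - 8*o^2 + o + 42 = (o - 7)*(o - 3)*(o + 2)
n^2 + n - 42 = (n - 6)*(n + 7)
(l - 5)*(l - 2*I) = l^2 - 5*l - 2*I*l + 10*I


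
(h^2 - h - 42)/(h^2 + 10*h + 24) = (h - 7)/(h + 4)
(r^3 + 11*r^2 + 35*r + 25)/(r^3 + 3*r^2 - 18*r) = (r^3 + 11*r^2 + 35*r + 25)/(r*(r^2 + 3*r - 18))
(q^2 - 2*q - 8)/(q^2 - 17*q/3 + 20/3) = 3*(q + 2)/(3*q - 5)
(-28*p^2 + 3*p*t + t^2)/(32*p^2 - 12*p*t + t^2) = (-7*p - t)/(8*p - t)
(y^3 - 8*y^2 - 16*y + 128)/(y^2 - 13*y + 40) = (y^2 - 16)/(y - 5)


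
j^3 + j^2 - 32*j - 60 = (j - 6)*(j + 2)*(j + 5)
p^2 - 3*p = p*(p - 3)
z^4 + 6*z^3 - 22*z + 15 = (z - 1)^2*(z + 3)*(z + 5)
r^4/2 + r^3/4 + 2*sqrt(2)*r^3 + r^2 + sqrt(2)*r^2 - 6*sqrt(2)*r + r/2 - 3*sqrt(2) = (r/2 + sqrt(2))*(r + 1/2)*(r - sqrt(2))*(r + 3*sqrt(2))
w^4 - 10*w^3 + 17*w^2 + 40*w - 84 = (w - 7)*(w - 3)*(w - 2)*(w + 2)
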